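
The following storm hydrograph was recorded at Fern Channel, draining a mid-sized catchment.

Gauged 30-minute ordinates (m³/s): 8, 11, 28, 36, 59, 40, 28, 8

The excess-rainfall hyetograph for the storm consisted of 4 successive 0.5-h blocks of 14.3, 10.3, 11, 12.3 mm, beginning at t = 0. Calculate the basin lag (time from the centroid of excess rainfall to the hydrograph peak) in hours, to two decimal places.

Centroid of excess rainfall: t_c = Σ P_i·t̄_i / ΣP_i = 0.9723 h (block centres at 0.25, 0.75, 1.25, 1.75 h).
Hydrograph peak occurs at t = 2 h, so basin lag t_L = 2 − 0.9723 = 1.03 h.

t_L ≈ 1.03 h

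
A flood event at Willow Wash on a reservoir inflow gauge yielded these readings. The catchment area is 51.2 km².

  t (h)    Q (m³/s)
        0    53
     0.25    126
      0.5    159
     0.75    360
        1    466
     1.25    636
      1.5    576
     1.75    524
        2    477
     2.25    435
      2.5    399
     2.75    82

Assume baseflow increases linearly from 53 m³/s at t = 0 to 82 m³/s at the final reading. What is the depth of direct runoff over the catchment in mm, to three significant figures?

d ≈ 61.2 mm

Direct runoff: 0.00, 70.36, 100.73, 299.09, 402.45, 569.82, 507.18, 452.55, 402.91, 358.27, 319.64, 0.00 m³/s; ΣQ_DR = 3483 m³/s.
V = ΣQ_DR · Δt = 3483 × 900 s = 3.135 × 10^6 m³.
Over A = 51.2 km², depth = V / A = 61.2 mm.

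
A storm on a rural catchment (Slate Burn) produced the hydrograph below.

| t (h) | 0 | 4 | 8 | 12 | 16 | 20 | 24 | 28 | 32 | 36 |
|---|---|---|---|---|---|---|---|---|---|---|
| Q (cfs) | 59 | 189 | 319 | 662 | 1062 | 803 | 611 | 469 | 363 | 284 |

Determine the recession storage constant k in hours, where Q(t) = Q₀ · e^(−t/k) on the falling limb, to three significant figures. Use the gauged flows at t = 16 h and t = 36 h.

k ≈ 15.2 h

On the falling limb, Q drops from 1062 to 284 cfs between t = 16 h and t = 36 h (Δt = 20 h).
k = −Δt / ln(Q₂/Q₁) = −20 / ln(284/1062) = 15.2 h.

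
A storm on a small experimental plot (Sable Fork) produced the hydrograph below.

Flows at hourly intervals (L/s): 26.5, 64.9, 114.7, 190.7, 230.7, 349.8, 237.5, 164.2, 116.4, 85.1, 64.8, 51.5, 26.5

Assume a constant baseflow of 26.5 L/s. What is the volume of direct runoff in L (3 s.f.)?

V ≈ 4.96 × 10^6 L

Direct-runoff ordinates (Q − Q_b): 0.0, 38.4, 88.2, 164.2, 204.2, 323.3, 211.0, 137.7, 89.9, 58.6, 38.3, 25.0, 0.0 L/s.
ΣQ_DR = 1379 L/s.
With Δt = 1 h = 3600 s, V = ΣQ_DR · Δt = 1379 × 3600 = 4.96 × 10^6 L.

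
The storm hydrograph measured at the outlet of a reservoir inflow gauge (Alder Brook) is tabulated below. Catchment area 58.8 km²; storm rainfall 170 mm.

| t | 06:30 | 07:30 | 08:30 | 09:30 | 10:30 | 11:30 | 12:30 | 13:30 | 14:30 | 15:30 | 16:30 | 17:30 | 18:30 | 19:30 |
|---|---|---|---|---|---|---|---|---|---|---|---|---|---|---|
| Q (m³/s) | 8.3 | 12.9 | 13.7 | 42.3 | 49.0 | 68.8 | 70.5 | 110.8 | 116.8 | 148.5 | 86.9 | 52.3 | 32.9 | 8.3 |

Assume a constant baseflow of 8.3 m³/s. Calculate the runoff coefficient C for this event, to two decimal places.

ΣQ_DR = 705.8 m³/s; V = ΣQ_DR·Δt = 2.541 × 10^6 m³.
Runoff depth d = V / A = 43.21 mm.
C = d / P = 43.21 / 170 = 0.25.

C ≈ 0.25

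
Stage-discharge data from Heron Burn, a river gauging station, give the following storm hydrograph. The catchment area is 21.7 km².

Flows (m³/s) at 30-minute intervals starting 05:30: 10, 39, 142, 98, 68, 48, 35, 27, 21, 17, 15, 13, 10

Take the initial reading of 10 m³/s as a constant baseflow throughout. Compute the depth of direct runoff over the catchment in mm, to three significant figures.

Direct runoff: 0.0, 29.0, 132.0, 88.0, 58.0, 38.0, 25.0, 17.0, 11.0, 7.0, 5.0, 3.0, 0.0 m³/s; ΣQ_DR = 413.0 m³/s.
V = ΣQ_DR · Δt = 413.0 × 1800 s = 7.434 × 10^5 m³.
Over A = 21.7 km², depth = V / A = 34.3 mm.

d ≈ 34.3 mm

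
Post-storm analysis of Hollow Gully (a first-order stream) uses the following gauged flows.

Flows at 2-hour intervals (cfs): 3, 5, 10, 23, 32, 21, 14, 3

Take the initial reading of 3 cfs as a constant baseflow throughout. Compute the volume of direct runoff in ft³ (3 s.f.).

Direct-runoff ordinates (Q − Q_b): 0.0, 2.0, 7.0, 20.0, 29.0, 18.0, 11.0, 0.0 cfs.
ΣQ_DR = 87.00 cfs.
With Δt = 2 h = 7200 s, V = ΣQ_DR · Δt = 87.00 × 7200 = 6.26 × 10^5 ft³.

V ≈ 6.26 × 10^5 ft³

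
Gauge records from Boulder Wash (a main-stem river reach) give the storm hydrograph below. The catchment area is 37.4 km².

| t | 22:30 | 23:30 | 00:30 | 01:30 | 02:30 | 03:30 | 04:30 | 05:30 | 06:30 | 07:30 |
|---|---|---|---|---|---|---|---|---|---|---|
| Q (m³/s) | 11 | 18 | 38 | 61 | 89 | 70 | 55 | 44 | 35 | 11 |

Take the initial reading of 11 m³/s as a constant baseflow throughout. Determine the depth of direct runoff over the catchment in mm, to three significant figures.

d ≈ 31.0 mm

Direct runoff: 0.0, 7.0, 27.0, 50.0, 78.0, 59.0, 44.0, 33.0, 24.0, 0.0 m³/s; ΣQ_DR = 322.0 m³/s.
V = ΣQ_DR · Δt = 322.0 × 3600 s = 1.159 × 10^6 m³.
Over A = 37.4 km², depth = V / A = 31.0 mm.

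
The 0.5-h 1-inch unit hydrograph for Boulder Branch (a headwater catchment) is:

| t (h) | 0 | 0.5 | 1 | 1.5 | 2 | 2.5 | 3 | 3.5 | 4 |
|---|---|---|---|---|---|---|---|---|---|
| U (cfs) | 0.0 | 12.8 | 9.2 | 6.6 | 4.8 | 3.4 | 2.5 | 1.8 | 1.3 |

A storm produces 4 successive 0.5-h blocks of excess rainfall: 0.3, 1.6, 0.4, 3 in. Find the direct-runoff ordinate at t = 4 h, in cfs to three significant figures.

By discrete convolution, Q_j = Σ (P_i / 1 in) · U_{j−i}.
At t = 4 h (j=8): Q = (0.3/1)·1.3 + (1.6/1)·1.8 + (0.4/1)·2.5 + (3/1)·3.4 = 14.5 cfs.

Q ≈ 14.5 cfs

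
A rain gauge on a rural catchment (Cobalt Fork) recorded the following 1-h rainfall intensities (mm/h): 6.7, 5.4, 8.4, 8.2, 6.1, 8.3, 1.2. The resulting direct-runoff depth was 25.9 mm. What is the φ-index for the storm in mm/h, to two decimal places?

φ ≈ 2.87 mm/h

Only the 6 blocks with intensity above φ contribute runoff: 6.7, 5.4, 8.4, 8.2, 6.1, 8.3 mm/h.
Σ(I−φ)·Δt = d  ⇒  (6.7+5.4+8.4+8.2+6.1+8.3 − 6φ)·1 = 25.9
φ = (43.10 − 25.9/1) / 6 = 2.87 mm/h.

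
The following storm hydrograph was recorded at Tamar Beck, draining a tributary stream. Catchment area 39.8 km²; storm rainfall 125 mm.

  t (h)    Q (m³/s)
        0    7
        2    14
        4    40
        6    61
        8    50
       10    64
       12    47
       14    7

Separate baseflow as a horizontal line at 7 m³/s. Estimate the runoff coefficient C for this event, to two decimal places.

C ≈ 0.34

ΣQ_DR = 234.0 m³/s; V = ΣQ_DR·Δt = 1.685 × 10^6 m³.
Runoff depth d = V / A = 42.33 mm.
C = d / P = 42.33 / 125 = 0.34.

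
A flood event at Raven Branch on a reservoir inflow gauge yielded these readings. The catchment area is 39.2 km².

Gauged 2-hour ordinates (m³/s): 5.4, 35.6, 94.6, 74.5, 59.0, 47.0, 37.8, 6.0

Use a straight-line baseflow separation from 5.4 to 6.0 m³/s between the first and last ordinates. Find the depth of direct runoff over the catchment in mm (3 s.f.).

Direct runoff: 0.00, 30.11, 89.03, 68.84, 53.26, 41.17, 31.89, 0.00 m³/s; ΣQ_DR = 314.3 m³/s.
V = ΣQ_DR · Δt = 314.3 × 7200 s = 2.263 × 10^6 m³.
Over A = 39.2 km², depth = V / A = 57.7 mm.

d ≈ 57.7 mm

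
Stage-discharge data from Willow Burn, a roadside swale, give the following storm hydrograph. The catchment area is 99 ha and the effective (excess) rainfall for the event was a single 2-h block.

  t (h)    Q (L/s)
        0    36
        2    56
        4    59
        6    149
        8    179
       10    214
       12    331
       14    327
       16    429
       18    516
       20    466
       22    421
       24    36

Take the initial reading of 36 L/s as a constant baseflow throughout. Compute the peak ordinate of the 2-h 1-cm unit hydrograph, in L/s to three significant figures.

U_p ≈ 240 L/s

Direct runoff: 0.0, 20.0, 23.0, 113.0, 143.0, 178.0, 295.0, 291.0, 393.0, 480.0, 430.0, 385.0, 0.0 L/s; ΣQ_DR = 2751 L/s, peak = 480.0 L/s.
Runoff depth d = ΣQ_DR·Δt / A = 2751 × 7200 / (99 ha) = 20.01 mm.
The 1-cm UH is the DRH scaled by (10 mm)/d, so U_p = 480.0 × 10/20.01 = 240 L/s.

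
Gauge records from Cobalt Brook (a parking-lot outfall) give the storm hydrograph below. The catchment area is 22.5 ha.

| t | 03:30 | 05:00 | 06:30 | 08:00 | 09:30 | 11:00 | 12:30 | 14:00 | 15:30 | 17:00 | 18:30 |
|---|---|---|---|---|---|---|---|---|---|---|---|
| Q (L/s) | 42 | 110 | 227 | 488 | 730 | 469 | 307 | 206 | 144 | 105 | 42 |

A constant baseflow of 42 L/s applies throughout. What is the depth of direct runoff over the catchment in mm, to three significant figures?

d ≈ 57.8 mm

Direct runoff: 0.0, 68.0, 185.0, 446.0, 688.0, 427.0, 265.0, 164.0, 102.0, 63.0, 0.0 L/s; ΣQ_DR = 2408 L/s.
V = ΣQ_DR · Δt = 2408 × 5400 s = 1.300 × 10^7 L.
Over A = 22.5 ha, depth = V / A = 57.8 mm.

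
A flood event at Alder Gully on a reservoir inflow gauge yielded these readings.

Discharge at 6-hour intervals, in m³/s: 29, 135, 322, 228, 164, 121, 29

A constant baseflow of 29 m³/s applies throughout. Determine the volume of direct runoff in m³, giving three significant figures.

V ≈ 1.78 × 10^7 m³

Direct-runoff ordinates (Q − Q_b): 0.0, 106.0, 293.0, 199.0, 135.0, 92.0, 0.0 m³/s.
ΣQ_DR = 825.0 m³/s.
With Δt = 6 h = 21600 s, V = ΣQ_DR · Δt = 825.0 × 21600 = 1.78 × 10^7 m³.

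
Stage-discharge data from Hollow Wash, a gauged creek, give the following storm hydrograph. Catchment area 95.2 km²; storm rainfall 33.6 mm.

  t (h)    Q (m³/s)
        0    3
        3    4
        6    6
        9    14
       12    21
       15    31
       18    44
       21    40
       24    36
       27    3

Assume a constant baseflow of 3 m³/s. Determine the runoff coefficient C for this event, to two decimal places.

ΣQ_DR = 172.0 m³/s; V = ΣQ_DR·Δt = 1.858 × 10^6 m³.
Runoff depth d = V / A = 19.51 mm.
C = d / P = 19.51 / 33.6 = 0.58.

C ≈ 0.58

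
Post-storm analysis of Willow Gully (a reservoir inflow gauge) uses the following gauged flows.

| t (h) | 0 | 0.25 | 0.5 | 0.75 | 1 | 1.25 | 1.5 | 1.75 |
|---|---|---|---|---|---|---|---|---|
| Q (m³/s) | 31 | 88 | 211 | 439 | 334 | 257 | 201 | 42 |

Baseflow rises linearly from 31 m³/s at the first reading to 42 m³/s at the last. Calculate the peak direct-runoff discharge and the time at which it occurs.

Subtracting baseflow gives direct-runoff ordinates: 0.00, 55.43, 176.86, 403.29, 296.71, 218.14, 160.57, 0.00 m³/s.
The maximum is 403.29 m³/s, occurring at the reading for t = 0.75 h.

Q_p = 403.29 m³/s at t = 0.75 h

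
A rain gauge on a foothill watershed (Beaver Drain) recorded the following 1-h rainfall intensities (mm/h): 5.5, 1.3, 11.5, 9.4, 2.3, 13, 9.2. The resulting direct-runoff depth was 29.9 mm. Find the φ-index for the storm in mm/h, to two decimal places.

Only the 5 blocks with intensity above φ contribute runoff: 5.5, 11.5, 9.4, 13, 9.2 mm/h.
Σ(I−φ)·Δt = d  ⇒  (5.5+11.5+9.4+13+9.2 − 5φ)·1 = 29.9
φ = (48.60 − 29.9/1) / 5 = 3.74 mm/h.

φ ≈ 3.74 mm/h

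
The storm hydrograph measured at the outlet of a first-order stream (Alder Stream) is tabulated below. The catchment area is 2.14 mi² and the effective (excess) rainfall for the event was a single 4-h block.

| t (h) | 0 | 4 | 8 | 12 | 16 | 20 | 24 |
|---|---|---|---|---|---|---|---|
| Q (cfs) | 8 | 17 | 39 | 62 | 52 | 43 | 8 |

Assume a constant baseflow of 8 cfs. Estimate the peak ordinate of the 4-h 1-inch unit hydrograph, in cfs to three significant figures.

Direct runoff: 0.0, 9.0, 31.0, 54.0, 44.0, 35.0, 0.0 cfs; ΣQ_DR = 173.0 cfs, peak = 54.0 cfs.
Runoff depth d = ΣQ_DR·Δt / A = 173.0 × 14400 / (2.14 mi²) = 0.5011 in.
The 1-inch UH is the DRH scaled by (1 in)/d, so U_p = 54.0 × 1/0.5011 = 108 cfs.

U_p ≈ 108 cfs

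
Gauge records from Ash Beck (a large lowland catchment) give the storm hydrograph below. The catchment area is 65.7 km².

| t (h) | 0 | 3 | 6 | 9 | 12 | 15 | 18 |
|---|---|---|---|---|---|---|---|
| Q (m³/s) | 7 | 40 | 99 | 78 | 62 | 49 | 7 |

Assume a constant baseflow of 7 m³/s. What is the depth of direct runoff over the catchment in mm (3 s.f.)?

d ≈ 48.2 mm

Direct runoff: 0.0, 33.0, 92.0, 71.0, 55.0, 42.0, 0.0 m³/s; ΣQ_DR = 293.0 m³/s.
V = ΣQ_DR · Δt = 293.0 × 10800 s = 3.164 × 10^6 m³.
Over A = 65.7 km², depth = V / A = 48.2 mm.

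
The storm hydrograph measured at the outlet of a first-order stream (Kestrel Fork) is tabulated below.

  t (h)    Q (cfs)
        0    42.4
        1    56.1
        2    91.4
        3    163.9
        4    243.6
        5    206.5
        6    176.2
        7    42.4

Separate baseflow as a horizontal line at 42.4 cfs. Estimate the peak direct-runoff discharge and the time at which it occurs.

Subtracting baseflow gives direct-runoff ordinates: 0.0, 13.7, 49.0, 121.5, 201.2, 164.1, 133.8, 0.0 cfs.
The maximum is 201.2 cfs, occurring at the reading for t = 4 h.

Q_p = 201.2 cfs at t = 4 h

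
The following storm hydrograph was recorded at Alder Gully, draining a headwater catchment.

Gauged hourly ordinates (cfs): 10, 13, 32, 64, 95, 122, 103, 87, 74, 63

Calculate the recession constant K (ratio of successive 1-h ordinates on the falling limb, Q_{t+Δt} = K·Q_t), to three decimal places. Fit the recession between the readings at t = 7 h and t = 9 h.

K ≈ 0.851

Using the recession-limb readings at t = 7 h and t = 9 h: Q falls from 87 to 63 cfs over 2 intervals.
K = (Q₂/Q₁)^(1/2) = (63/87)^(1/2) = 0.851.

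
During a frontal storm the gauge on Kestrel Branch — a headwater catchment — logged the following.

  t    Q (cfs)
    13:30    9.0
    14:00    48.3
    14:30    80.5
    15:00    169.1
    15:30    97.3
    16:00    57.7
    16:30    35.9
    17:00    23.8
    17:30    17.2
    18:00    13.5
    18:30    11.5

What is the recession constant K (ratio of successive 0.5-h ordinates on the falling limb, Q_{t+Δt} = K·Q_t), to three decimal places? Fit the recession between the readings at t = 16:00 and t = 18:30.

K ≈ 0.724

Using the recession-limb readings at t = 16:00 and t = 18:30: Q falls from 57.7 to 11.5 cfs over 5 intervals.
K = (Q₂/Q₁)^(1/5) = (11.5/57.7)^(1/5) = 0.724.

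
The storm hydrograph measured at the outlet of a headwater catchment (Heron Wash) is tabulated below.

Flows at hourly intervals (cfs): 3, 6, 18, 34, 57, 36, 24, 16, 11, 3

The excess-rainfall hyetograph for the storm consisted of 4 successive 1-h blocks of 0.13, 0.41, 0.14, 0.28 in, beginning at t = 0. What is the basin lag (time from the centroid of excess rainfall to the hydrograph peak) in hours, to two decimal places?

Centroid of excess rainfall: t_c = Σ P_i·t̄_i / ΣP_i = 2.0938 h (block centres at 0.5, 1.5, 2.5, 3.5 h).
Hydrograph peak occurs at t = 4 h, so basin lag t_L = 4 − 2.0938 = 1.91 h.

t_L ≈ 1.91 h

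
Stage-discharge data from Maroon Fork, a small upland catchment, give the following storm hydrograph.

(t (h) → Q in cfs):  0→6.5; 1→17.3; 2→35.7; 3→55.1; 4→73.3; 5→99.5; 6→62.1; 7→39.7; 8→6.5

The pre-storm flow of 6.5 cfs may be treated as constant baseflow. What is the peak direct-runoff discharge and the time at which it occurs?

Subtracting baseflow gives direct-runoff ordinates: 0.0, 10.8, 29.2, 48.6, 66.8, 93.0, 55.6, 33.2, 0.0 cfs.
The maximum is 93.0 cfs, occurring at the reading for t = 5 h.

Q_p = 93.0 cfs at t = 5 h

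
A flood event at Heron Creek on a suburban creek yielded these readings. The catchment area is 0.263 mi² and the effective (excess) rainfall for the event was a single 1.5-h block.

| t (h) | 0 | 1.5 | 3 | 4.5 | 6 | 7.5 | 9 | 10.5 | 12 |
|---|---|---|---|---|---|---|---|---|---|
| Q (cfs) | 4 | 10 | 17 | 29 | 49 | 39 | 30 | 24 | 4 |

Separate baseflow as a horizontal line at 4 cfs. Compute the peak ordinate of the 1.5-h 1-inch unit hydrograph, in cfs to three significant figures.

U_p ≈ 30.0 cfs

Direct runoff: 0.0, 6.0, 13.0, 25.0, 45.0, 35.0, 26.0, 20.0, 0.0 cfs; ΣQ_DR = 170.0 cfs, peak = 45.0 cfs.
Runoff depth d = ΣQ_DR·Δt / A = 170.0 × 5400 / (0.263 mi²) = 1.502 in.
The 1-inch UH is the DRH scaled by (1 in)/d, so U_p = 45.0 × 1/1.502 = 30.0 cfs.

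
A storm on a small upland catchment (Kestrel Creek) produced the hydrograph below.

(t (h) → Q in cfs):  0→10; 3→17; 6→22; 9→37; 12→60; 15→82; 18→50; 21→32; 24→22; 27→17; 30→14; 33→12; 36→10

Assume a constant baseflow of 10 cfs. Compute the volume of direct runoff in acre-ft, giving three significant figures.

Direct-runoff ordinates (Q − Q_b): 0.0, 7.0, 12.0, 27.0, 50.0, 72.0, 40.0, 22.0, 12.0, 7.0, 4.0, 2.0, 0.0 cfs.
ΣQ_DR = 255.0 cfs.
With Δt = 3 h = 10800 s, V = ΣQ_DR · Δt = 255.0 × 10800 = 2.75 × 10^6 ft³ = 63.2 acre-ft.

V ≈ 63.2 acre-ft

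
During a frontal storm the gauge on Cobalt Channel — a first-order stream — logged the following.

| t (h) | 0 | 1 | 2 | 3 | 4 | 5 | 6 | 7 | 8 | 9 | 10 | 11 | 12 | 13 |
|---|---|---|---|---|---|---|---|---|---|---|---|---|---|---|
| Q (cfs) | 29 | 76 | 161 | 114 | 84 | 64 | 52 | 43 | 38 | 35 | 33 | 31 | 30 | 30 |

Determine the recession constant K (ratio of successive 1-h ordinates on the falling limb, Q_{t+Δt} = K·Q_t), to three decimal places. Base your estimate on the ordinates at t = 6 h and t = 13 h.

Using the recession-limb readings at t = 6 h and t = 13 h: Q falls from 52 to 30 cfs over 7 intervals.
K = (Q₂/Q₁)^(1/7) = (30/52)^(1/7) = 0.924.

K ≈ 0.924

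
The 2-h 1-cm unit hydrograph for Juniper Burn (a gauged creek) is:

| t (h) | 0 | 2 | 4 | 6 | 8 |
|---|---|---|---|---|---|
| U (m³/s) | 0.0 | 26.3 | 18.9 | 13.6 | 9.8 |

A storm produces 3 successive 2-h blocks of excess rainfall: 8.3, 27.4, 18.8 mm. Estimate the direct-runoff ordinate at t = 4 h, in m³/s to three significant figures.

By discrete convolution, Q_j = Σ (P_i / 10 mm) · U_{j−i}.
At t = 4 h (j=2): Q = (8.3/10)·18.9 + (27.4/10)·26.3 + (18.8/10)·0.0 = 87.7 m³/s.

Q ≈ 87.7 m³/s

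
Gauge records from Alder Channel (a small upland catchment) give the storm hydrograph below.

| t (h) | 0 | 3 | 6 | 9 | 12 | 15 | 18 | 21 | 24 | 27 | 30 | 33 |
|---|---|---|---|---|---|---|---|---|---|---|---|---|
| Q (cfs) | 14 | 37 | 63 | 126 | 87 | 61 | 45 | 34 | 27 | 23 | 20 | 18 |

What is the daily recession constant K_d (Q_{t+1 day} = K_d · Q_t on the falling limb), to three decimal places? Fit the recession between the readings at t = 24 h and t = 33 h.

K_d ≈ 0.339

Between t = 24 h and t = 33 h the flow falls from 27 to 18 cfs over 3×3 h = 9 h.
Per-interval ratio K = (18/27)^(1/3) = 0.8736; K_d = K^(24/3) = 0.339.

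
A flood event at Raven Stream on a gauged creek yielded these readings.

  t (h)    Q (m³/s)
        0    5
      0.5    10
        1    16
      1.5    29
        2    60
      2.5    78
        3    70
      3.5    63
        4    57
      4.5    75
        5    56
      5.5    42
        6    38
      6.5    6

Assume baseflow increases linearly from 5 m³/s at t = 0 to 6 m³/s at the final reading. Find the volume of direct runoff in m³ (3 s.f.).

Direct-runoff ordinates (Q − Q_b): 0.00, 4.92, 10.85, 23.77, 54.69, 72.62, 64.54, 57.46, 51.38, 69.31, 50.23, 36.15, 32.08, 0.00 m³/s.
ΣQ_DR = 528.0 m³/s.
With Δt = 0.5 h = 1800 s, V = ΣQ_DR · Δt = 528.0 × 1800 = 9.50 × 10^5 m³.

V ≈ 9.50 × 10^5 m³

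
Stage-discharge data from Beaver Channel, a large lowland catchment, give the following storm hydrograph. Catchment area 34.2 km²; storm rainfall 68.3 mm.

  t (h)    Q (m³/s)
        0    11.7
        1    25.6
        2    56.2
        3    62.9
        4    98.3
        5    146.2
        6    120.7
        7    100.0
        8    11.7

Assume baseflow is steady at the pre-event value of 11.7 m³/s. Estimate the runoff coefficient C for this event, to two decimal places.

ΣQ_DR = 528.0 m³/s; V = ΣQ_DR·Δt = 1.901 × 10^6 m³.
Runoff depth d = V / A = 55.58 mm.
C = d / P = 55.58 / 68.3 = 0.81.

C ≈ 0.81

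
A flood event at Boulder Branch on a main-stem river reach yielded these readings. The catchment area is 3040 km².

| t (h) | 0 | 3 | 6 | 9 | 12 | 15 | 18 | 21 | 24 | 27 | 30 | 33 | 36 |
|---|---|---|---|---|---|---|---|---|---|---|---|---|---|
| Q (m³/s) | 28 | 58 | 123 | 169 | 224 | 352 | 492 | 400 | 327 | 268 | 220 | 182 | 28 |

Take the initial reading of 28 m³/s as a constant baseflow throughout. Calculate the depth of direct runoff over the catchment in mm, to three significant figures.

Direct runoff: 0.0, 30.0, 95.0, 141.0, 196.0, 324.0, 464.0, 372.0, 299.0, 240.0, 192.0, 154.0, 0.0 m³/s; ΣQ_DR = 2507 m³/s.
V = ΣQ_DR · Δt = 2507 × 10800 s = 2.708 × 10^7 m³.
Over A = 3040 km², depth = V / A = 8.91 mm.

d ≈ 8.91 mm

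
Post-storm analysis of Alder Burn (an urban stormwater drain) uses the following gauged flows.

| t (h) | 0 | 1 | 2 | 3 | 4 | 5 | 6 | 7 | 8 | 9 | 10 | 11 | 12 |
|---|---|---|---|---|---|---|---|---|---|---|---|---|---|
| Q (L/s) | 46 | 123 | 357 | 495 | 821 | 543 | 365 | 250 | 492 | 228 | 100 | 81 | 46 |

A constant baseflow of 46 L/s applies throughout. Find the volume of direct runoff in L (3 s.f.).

V ≈ 1.21 × 10^7 L

Direct-runoff ordinates (Q − Q_b): 0.0, 77.0, 311.0, 449.0, 775.0, 497.0, 319.0, 204.0, 446.0, 182.0, 54.0, 35.0, 0.0 L/s.
ΣQ_DR = 3349 L/s.
With Δt = 1 h = 3600 s, V = ΣQ_DR · Δt = 3349 × 3600 = 1.21 × 10^7 L.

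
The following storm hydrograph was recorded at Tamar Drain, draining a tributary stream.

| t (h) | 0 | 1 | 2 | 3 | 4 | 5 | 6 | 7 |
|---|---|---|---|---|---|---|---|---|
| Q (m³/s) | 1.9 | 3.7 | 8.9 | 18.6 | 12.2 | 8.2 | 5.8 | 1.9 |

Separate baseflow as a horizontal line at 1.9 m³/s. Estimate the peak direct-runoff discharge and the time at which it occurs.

Q_p = 16.7 m³/s at t = 3 h

Subtracting baseflow gives direct-runoff ordinates: 0.0, 1.8, 7.0, 16.7, 10.3, 6.3, 3.9, 0.0 m³/s.
The maximum is 16.7 m³/s, occurring at the reading for t = 3 h.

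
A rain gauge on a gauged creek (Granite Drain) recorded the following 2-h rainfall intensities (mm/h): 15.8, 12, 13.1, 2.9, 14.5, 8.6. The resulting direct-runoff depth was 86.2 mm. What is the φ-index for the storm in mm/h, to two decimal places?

φ ≈ 4.18 mm/h

Only the 5 blocks with intensity above φ contribute runoff: 15.8, 12, 13.1, 14.5, 8.6 mm/h.
Σ(I−φ)·Δt = d  ⇒  (15.8+12+13.1+14.5+8.6 − 5φ)·2 = 86.2
φ = (64.00 − 86.2/2) / 5 = 4.18 mm/h.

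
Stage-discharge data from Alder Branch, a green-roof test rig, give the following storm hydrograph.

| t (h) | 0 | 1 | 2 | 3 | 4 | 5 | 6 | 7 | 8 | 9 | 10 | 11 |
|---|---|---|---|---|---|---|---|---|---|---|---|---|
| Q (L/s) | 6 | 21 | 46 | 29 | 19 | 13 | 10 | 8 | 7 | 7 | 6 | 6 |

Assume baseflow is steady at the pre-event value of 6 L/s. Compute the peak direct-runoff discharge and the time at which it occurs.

Q_p = 40.0 L/s at t = 2 h

Subtracting baseflow gives direct-runoff ordinates: 0.0, 15.0, 40.0, 23.0, 13.0, 7.0, 4.0, 2.0, 1.0, 1.0, 0.0, 0.0 L/s.
The maximum is 40.0 L/s, occurring at the reading for t = 2 h.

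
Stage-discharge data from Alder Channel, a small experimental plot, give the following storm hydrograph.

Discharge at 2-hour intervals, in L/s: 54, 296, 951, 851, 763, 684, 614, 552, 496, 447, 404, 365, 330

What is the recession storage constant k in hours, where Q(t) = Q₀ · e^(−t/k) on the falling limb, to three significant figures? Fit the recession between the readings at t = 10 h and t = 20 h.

k ≈ 19.0 h

On the falling limb, Q drops from 684 to 404 L/s between t = 10 h and t = 20 h (Δt = 10 h).
k = −Δt / ln(Q₂/Q₁) = −10 / ln(404/684) = 19.0 h.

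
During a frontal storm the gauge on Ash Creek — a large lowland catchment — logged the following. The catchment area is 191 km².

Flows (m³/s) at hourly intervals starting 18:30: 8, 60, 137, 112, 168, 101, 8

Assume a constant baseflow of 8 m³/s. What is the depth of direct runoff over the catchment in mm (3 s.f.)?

d ≈ 10.1 mm

Direct runoff: 0.0, 52.0, 129.0, 104.0, 160.0, 93.0, 0.0 m³/s; ΣQ_DR = 538.0 m³/s.
V = ΣQ_DR · Δt = 538.0 × 3600 s = 1.937 × 10^6 m³.
Over A = 191 km², depth = V / A = 10.1 mm.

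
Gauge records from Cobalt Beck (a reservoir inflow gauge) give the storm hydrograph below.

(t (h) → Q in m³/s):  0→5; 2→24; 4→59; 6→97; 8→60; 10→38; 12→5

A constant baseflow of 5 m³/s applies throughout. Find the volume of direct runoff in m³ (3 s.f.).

Direct-runoff ordinates (Q − Q_b): 0.0, 19.0, 54.0, 92.0, 55.0, 33.0, 0.0 m³/s.
ΣQ_DR = 253.0 m³/s.
With Δt = 2 h = 7200 s, V = ΣQ_DR · Δt = 253.0 × 7200 = 1.82 × 10^6 m³.

V ≈ 1.82 × 10^6 m³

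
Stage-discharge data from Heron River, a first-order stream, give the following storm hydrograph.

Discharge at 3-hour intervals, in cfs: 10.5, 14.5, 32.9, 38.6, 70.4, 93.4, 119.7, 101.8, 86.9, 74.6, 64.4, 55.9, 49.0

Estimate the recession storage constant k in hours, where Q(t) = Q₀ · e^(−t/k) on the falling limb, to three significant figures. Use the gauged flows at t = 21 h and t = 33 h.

On the falling limb, Q drops from 101.8 to 55.9 cfs between t = 21 h and t = 33 h (Δt = 12 h).
k = −Δt / ln(Q₂/Q₁) = −12 / ln(55.9/101.8) = 20.0 h.

k ≈ 20.0 h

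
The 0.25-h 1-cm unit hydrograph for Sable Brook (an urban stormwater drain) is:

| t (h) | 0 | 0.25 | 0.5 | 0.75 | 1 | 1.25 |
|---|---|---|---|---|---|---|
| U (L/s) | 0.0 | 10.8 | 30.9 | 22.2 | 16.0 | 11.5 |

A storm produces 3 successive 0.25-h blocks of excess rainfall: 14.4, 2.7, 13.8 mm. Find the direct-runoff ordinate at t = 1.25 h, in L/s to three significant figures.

By discrete convolution, Q_j = Σ (P_i / 10 mm) · U_{j−i}.
At t = 1.25 h (j=5): Q = (14.4/10)·11.5 + (2.7/10)·16.0 + (13.8/10)·22.2 = 51.5 L/s.

Q ≈ 51.5 L/s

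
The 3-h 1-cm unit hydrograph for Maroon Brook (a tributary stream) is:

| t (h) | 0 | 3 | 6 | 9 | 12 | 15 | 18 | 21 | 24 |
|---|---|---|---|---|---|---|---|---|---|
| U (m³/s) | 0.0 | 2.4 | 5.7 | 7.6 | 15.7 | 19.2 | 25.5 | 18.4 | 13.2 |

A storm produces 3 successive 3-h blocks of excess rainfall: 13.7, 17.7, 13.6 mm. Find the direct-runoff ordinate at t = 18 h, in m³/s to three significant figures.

By discrete convolution, Q_j = Σ (P_i / 10 mm) · U_{j−i}.
At t = 18 h (j=6): Q = (13.7/10)·25.5 + (17.7/10)·19.2 + (13.6/10)·15.7 = 90.3 m³/s.

Q ≈ 90.3 m³/s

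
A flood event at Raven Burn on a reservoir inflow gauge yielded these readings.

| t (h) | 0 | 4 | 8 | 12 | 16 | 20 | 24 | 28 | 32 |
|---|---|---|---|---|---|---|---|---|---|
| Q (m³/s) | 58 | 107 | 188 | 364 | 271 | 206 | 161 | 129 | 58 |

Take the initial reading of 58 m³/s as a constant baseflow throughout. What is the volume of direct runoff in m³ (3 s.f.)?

V ≈ 1.47 × 10^7 m³

Direct-runoff ordinates (Q − Q_b): 0.0, 49.0, 130.0, 306.0, 213.0, 148.0, 103.0, 71.0, 0.0 m³/s.
ΣQ_DR = 1020 m³/s.
With Δt = 4 h = 14400 s, V = ΣQ_DR · Δt = 1020 × 14400 = 1.47 × 10^7 m³.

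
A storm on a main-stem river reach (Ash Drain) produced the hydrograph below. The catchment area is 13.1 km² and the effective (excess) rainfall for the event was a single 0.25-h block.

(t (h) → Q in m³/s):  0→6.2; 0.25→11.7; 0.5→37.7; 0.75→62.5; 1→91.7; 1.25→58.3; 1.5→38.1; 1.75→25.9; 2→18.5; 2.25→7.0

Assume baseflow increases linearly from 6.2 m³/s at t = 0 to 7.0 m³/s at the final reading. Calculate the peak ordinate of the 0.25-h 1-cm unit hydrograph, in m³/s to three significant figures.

U_p ≈ 42.5 m³/s

Direct runoff: 0.00, 5.41, 31.32, 56.03, 85.14, 51.66, 31.37, 19.08, 11.59, 0.00 m³/s; ΣQ_DR = 291.6 m³/s, peak = 85.14 m³/s.
Runoff depth d = ΣQ_DR·Δt / A = 291.6 × 900 / (13.1 km²) = 20.03 mm.
The 1-cm UH is the DRH scaled by (10 mm)/d, so U_p = 85.14 × 10/20.03 = 42.5 m³/s.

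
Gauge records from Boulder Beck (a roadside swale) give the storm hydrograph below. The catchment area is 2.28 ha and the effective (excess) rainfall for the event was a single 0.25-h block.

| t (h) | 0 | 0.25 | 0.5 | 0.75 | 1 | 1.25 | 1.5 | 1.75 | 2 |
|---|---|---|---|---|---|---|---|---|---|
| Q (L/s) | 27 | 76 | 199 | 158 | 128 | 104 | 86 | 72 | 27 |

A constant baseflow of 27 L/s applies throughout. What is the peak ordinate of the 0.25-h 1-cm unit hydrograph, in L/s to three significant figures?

Direct runoff: 0.0, 49.0, 172.0, 131.0, 101.0, 77.0, 59.0, 45.0, 0.0 L/s; ΣQ_DR = 634.0 L/s, peak = 172.0 L/s.
Runoff depth d = ΣQ_DR·Δt / A = 634.0 × 900 / (2.28 ha) = 25.03 mm.
The 1-cm UH is the DRH scaled by (10 mm)/d, so U_p = 172.0 × 10/25.03 = 68.7 L/s.

U_p ≈ 68.7 L/s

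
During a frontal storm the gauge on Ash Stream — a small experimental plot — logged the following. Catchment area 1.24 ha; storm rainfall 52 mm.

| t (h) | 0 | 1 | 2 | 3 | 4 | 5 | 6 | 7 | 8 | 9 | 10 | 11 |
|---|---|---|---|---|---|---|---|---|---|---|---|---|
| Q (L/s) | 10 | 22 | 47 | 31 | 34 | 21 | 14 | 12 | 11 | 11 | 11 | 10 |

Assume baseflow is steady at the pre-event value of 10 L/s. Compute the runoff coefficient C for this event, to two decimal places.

C ≈ 0.64

ΣQ_DR = 114.0 L/s; V = ΣQ_DR·Δt = 4.104 × 10^5 L.
Runoff depth d = V / A = 33.10 mm.
C = d / P = 33.10 / 52 = 0.64.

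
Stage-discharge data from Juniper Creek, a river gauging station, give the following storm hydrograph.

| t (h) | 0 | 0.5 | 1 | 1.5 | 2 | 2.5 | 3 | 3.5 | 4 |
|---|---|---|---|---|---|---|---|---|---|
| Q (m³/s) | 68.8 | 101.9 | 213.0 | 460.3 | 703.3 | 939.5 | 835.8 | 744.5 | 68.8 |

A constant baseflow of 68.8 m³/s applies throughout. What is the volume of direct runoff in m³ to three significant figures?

Direct-runoff ordinates (Q − Q_b): 0.0, 33.1, 144.2, 391.5, 634.5, 870.7, 767.0, 675.7, 0.0 m³/s.
ΣQ_DR = 3517 m³/s.
With Δt = 0.5 h = 1800 s, V = ΣQ_DR · Δt = 3517 × 1800 = 6.33 × 10^6 m³.

V ≈ 6.33 × 10^6 m³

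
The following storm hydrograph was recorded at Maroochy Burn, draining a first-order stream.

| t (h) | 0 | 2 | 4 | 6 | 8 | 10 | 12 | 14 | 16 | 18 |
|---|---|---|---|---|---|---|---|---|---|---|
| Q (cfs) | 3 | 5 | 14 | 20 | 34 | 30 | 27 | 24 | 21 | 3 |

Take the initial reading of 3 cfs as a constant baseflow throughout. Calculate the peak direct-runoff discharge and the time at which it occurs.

Q_p = 31.0 cfs at t = 8 h

Subtracting baseflow gives direct-runoff ordinates: 0.0, 2.0, 11.0, 17.0, 31.0, 27.0, 24.0, 21.0, 18.0, 0.0 cfs.
The maximum is 31.0 cfs, occurring at the reading for t = 8 h.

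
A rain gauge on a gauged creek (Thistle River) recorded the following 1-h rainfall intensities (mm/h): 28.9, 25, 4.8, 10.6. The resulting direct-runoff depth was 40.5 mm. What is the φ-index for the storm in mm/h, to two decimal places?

φ ≈ 8.00 mm/h

Only the 3 blocks with intensity above φ contribute runoff: 28.9, 25, 10.6 mm/h.
Σ(I−φ)·Δt = d  ⇒  (28.9+25+10.6 − 3φ)·1 = 40.5
φ = (64.50 − 40.5/1) / 3 = 8.00 mm/h.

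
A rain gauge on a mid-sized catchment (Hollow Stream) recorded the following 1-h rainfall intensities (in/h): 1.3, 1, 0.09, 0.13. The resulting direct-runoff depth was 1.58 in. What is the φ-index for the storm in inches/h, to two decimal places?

Only the 2 blocks with intensity above φ contribute runoff: 1.3, 1 in/h.
Σ(I−φ)·Δt = d  ⇒  (1.3+1 − 2φ)·1 = 1.58
φ = (2.300 − 1.58/1) / 2 = 0.36 in/h.

φ ≈ 0.36 in/h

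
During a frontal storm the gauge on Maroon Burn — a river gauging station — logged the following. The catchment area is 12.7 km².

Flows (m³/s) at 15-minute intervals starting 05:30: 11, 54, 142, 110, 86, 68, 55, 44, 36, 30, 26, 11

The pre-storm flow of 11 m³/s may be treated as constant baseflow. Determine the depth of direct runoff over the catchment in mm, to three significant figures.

Direct runoff: 0.0, 43.0, 131.0, 99.0, 75.0, 57.0, 44.0, 33.0, 25.0, 19.0, 15.0, 0.0 m³/s; ΣQ_DR = 541.0 m³/s.
V = ΣQ_DR · Δt = 541.0 × 900 s = 4.869 × 10^5 m³.
Over A = 12.7 km², depth = V / A = 38.3 mm.

d ≈ 38.3 mm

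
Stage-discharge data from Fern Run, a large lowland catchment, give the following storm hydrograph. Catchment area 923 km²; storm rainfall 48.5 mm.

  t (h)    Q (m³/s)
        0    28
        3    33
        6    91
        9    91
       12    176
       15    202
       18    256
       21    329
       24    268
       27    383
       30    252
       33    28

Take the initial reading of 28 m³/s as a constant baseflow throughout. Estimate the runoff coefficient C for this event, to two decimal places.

C ≈ 0.43

ΣQ_DR = 1801 m³/s; V = ΣQ_DR·Δt = 1.945 × 10^7 m³.
Runoff depth d = V / A = 21.07 mm.
C = d / P = 21.07 / 48.5 = 0.43.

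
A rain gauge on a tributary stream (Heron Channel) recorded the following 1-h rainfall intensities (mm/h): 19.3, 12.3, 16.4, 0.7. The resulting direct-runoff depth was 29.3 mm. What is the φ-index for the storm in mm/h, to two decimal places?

φ ≈ 6.23 mm/h

Only the 3 blocks with intensity above φ contribute runoff: 19.3, 12.3, 16.4 mm/h.
Σ(I−φ)·Δt = d  ⇒  (19.3+12.3+16.4 − 3φ)·1 = 29.3
φ = (48.00 − 29.3/1) / 3 = 6.23 mm/h.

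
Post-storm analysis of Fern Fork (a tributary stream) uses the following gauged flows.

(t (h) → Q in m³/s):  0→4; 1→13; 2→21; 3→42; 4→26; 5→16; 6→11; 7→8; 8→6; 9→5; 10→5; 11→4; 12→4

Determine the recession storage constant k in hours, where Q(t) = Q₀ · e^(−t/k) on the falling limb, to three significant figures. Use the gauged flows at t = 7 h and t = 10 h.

On the falling limb, Q drops from 8 to 5 m³/s between t = 7 h and t = 10 h (Δt = 3 h).
k = −Δt / ln(Q₂/Q₁) = −3 / ln(5/8) = 6.38 h.

k ≈ 6.38 h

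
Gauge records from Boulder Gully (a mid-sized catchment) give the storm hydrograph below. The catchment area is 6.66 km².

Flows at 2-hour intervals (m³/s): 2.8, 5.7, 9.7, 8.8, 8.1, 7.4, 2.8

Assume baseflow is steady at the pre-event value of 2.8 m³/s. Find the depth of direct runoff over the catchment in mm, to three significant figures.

d ≈ 27.8 mm

Direct runoff: 0.0, 2.9, 6.9, 6.0, 5.3, 4.6, 0.0 m³/s; ΣQ_DR = 25.70 m³/s.
V = ΣQ_DR · Δt = 25.70 × 7200 s = 1.850 × 10^5 m³.
Over A = 6.66 km², depth = V / A = 27.8 mm.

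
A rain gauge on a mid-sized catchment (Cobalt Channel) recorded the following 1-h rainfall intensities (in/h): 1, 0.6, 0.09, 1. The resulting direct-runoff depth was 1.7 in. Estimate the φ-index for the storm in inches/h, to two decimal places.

φ ≈ 0.30 in/h

Only the 3 blocks with intensity above φ contribute runoff: 1, 0.6, 1 in/h.
Σ(I−φ)·Δt = d  ⇒  (1+0.6+1 − 3φ)·1 = 1.7
φ = (2.600 − 1.7/1) / 3 = 0.30 in/h.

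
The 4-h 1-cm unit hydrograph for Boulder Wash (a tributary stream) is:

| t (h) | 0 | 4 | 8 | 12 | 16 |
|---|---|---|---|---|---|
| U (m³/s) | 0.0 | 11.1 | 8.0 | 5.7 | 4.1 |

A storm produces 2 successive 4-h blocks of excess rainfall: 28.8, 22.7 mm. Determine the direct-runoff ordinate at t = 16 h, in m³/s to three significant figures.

By discrete convolution, Q_j = Σ (P_i / 10 mm) · U_{j−i}.
At t = 16 h (j=4): Q = (28.8/10)·4.1 + (22.7/10)·5.7 = 24.7 m³/s.

Q ≈ 24.7 m³/s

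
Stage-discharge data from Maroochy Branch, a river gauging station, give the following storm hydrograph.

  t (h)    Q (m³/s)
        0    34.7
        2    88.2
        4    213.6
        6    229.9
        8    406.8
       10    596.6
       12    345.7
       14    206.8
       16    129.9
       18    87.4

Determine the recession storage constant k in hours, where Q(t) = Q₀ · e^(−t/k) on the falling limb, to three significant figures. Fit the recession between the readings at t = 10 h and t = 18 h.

k ≈ 4.17 h

On the falling limb, Q drops from 596.6 to 87.4 m³/s between t = 10 h and t = 18 h (Δt = 8 h).
k = −Δt / ln(Q₂/Q₁) = −8 / ln(87.4/596.6) = 4.17 h.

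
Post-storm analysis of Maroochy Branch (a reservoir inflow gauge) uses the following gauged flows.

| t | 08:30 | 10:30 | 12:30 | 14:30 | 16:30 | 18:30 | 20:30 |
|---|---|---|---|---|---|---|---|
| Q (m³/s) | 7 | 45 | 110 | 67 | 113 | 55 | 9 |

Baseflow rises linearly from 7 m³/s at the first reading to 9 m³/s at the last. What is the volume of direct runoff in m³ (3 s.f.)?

Direct-runoff ordinates (Q − Q_b): 0.00, 37.67, 102.33, 59.00, 104.67, 46.33, 0.00 m³/s.
ΣQ_DR = 350.0 m³/s.
With Δt = 2 h = 7200 s, V = ΣQ_DR · Δt = 350.0 × 7200 = 2.52 × 10^6 m³.

V ≈ 2.52 × 10^6 m³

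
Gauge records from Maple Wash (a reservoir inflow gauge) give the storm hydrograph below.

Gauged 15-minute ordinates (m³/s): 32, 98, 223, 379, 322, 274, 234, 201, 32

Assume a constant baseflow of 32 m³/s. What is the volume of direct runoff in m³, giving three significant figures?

Direct-runoff ordinates (Q − Q_b): 0.0, 66.0, 191.0, 347.0, 290.0, 242.0, 202.0, 169.0, 0.0 m³/s.
ΣQ_DR = 1507 m³/s.
With Δt = 0.25 h = 900 s, V = ΣQ_DR · Δt = 1507 × 900 = 1.36 × 10^6 m³.

V ≈ 1.36 × 10^6 m³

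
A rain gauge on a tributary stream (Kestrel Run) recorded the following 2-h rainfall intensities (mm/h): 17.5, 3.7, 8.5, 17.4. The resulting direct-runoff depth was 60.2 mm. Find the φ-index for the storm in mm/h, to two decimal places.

Only the 3 blocks with intensity above φ contribute runoff: 17.5, 8.5, 17.4 mm/h.
Σ(I−φ)·Δt = d  ⇒  (17.5+8.5+17.4 − 3φ)·2 = 60.2
φ = (43.40 − 60.2/2) / 3 = 4.43 mm/h.

φ ≈ 4.43 mm/h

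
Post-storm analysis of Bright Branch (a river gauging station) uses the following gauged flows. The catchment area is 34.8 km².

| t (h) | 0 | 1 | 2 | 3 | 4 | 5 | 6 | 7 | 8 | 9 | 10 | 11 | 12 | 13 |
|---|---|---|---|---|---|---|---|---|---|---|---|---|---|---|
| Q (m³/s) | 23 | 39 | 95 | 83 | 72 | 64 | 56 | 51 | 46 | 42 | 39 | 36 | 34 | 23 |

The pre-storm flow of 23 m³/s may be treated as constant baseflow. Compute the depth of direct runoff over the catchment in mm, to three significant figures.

Direct runoff: 0.0, 16.0, 72.0, 60.0, 49.0, 41.0, 33.0, 28.0, 23.0, 19.0, 16.0, 13.0, 11.0, 0.0 m³/s; ΣQ_DR = 381.0 m³/s.
V = ΣQ_DR · Δt = 381.0 × 3600 s = 1.372 × 10^6 m³.
Over A = 34.8 km², depth = V / A = 39.4 mm.

d ≈ 39.4 mm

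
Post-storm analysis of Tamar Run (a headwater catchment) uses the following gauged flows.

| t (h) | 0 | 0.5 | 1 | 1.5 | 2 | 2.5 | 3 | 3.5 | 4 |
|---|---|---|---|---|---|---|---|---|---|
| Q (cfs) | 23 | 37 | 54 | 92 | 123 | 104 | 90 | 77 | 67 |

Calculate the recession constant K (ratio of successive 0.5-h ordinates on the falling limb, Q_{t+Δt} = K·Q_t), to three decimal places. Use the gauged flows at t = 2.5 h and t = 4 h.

K ≈ 0.864

Using the recession-limb readings at t = 2.5 h and t = 4 h: Q falls from 104 to 67 cfs over 3 intervals.
K = (Q₂/Q₁)^(1/3) = (67/104)^(1/3) = 0.864.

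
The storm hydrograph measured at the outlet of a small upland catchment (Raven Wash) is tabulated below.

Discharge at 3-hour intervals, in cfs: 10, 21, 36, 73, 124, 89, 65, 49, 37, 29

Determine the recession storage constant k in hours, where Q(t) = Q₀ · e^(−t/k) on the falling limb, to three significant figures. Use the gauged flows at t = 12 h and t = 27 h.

On the falling limb, Q drops from 124 to 29 cfs between t = 12 h and t = 27 h (Δt = 15 h).
k = −Δt / ln(Q₂/Q₁) = −15 / ln(29/124) = 10.3 h.

k ≈ 10.3 h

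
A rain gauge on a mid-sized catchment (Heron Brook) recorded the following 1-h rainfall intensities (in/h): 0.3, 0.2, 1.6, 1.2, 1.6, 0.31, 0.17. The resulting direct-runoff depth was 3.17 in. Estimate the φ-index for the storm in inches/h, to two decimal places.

φ ≈ 0.41 in/h

Only the 3 blocks with intensity above φ contribute runoff: 1.6, 1.2, 1.6 in/h.
Σ(I−φ)·Δt = d  ⇒  (1.6+1.2+1.6 − 3φ)·1 = 3.17
φ = (4.400 − 3.17/1) / 3 = 0.41 in/h.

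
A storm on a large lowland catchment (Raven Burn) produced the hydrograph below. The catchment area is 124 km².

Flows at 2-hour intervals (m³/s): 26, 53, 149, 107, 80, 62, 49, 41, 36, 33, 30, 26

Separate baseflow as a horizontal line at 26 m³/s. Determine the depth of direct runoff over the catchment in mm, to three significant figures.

d ≈ 22.1 mm

Direct runoff: 0.0, 27.0, 123.0, 81.0, 54.0, 36.0, 23.0, 15.0, 10.0, 7.0, 4.0, 0.0 m³/s; ΣQ_DR = 380.0 m³/s.
V = ΣQ_DR · Δt = 380.0 × 7200 s = 2.736 × 10^6 m³.
Over A = 124 km², depth = V / A = 22.1 mm.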